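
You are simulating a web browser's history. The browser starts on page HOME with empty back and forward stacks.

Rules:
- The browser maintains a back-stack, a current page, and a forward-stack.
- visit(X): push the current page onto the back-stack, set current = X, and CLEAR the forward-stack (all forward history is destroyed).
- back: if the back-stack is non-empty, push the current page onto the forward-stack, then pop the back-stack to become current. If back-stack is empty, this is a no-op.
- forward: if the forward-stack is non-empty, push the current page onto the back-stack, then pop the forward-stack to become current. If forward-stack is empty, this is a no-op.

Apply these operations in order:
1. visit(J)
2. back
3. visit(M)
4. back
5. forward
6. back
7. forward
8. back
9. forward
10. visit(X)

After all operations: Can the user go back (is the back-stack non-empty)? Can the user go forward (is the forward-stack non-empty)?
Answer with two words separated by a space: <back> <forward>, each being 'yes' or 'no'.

After 1 (visit(J)): cur=J back=1 fwd=0
After 2 (back): cur=HOME back=0 fwd=1
After 3 (visit(M)): cur=M back=1 fwd=0
After 4 (back): cur=HOME back=0 fwd=1
After 5 (forward): cur=M back=1 fwd=0
After 6 (back): cur=HOME back=0 fwd=1
After 7 (forward): cur=M back=1 fwd=0
After 8 (back): cur=HOME back=0 fwd=1
After 9 (forward): cur=M back=1 fwd=0
After 10 (visit(X)): cur=X back=2 fwd=0

Answer: yes no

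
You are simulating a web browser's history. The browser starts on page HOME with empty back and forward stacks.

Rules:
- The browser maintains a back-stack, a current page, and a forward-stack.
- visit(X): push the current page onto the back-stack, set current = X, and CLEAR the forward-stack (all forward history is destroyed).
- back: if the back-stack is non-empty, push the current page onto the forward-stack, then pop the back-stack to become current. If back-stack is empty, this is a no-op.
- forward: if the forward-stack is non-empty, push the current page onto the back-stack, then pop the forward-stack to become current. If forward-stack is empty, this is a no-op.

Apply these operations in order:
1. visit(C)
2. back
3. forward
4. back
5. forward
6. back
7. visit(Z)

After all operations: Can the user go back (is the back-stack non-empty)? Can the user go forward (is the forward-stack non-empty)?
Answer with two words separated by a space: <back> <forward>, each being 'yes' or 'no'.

Answer: yes no

Derivation:
After 1 (visit(C)): cur=C back=1 fwd=0
After 2 (back): cur=HOME back=0 fwd=1
After 3 (forward): cur=C back=1 fwd=0
After 4 (back): cur=HOME back=0 fwd=1
After 5 (forward): cur=C back=1 fwd=0
After 6 (back): cur=HOME back=0 fwd=1
After 7 (visit(Z)): cur=Z back=1 fwd=0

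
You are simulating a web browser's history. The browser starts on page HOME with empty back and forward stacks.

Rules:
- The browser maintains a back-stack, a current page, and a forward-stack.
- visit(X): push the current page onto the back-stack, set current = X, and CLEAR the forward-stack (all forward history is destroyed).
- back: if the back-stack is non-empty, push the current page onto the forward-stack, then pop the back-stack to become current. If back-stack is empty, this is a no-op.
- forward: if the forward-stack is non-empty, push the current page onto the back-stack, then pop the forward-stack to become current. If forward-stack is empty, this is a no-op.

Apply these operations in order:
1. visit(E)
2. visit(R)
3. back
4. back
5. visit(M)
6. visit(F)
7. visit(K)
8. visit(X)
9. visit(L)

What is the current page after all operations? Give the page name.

After 1 (visit(E)): cur=E back=1 fwd=0
After 2 (visit(R)): cur=R back=2 fwd=0
After 3 (back): cur=E back=1 fwd=1
After 4 (back): cur=HOME back=0 fwd=2
After 5 (visit(M)): cur=M back=1 fwd=0
After 6 (visit(F)): cur=F back=2 fwd=0
After 7 (visit(K)): cur=K back=3 fwd=0
After 8 (visit(X)): cur=X back=4 fwd=0
After 9 (visit(L)): cur=L back=5 fwd=0

Answer: L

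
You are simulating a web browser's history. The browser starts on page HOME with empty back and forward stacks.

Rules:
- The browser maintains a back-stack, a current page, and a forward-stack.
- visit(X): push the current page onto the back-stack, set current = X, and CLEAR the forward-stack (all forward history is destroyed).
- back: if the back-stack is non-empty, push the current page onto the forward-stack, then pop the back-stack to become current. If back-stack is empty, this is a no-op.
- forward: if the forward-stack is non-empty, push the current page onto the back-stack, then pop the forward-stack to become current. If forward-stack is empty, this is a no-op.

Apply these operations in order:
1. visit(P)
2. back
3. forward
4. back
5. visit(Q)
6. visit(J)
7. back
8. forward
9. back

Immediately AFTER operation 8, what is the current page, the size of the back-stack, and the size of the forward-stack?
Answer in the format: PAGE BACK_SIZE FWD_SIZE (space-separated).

After 1 (visit(P)): cur=P back=1 fwd=0
After 2 (back): cur=HOME back=0 fwd=1
After 3 (forward): cur=P back=1 fwd=0
After 4 (back): cur=HOME back=0 fwd=1
After 5 (visit(Q)): cur=Q back=1 fwd=0
After 6 (visit(J)): cur=J back=2 fwd=0
After 7 (back): cur=Q back=1 fwd=1
After 8 (forward): cur=J back=2 fwd=0

J 2 0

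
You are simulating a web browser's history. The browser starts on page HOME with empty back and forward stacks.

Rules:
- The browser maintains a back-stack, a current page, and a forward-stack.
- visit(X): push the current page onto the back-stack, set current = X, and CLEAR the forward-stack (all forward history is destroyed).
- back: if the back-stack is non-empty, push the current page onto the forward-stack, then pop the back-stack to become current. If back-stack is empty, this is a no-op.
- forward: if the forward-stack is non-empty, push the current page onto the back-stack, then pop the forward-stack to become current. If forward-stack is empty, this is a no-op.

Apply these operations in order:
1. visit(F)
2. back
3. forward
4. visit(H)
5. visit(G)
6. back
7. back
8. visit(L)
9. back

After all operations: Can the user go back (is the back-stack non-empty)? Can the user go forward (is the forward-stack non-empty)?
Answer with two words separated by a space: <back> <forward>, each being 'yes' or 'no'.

After 1 (visit(F)): cur=F back=1 fwd=0
After 2 (back): cur=HOME back=0 fwd=1
After 3 (forward): cur=F back=1 fwd=0
After 4 (visit(H)): cur=H back=2 fwd=0
After 5 (visit(G)): cur=G back=3 fwd=0
After 6 (back): cur=H back=2 fwd=1
After 7 (back): cur=F back=1 fwd=2
After 8 (visit(L)): cur=L back=2 fwd=0
After 9 (back): cur=F back=1 fwd=1

Answer: yes yes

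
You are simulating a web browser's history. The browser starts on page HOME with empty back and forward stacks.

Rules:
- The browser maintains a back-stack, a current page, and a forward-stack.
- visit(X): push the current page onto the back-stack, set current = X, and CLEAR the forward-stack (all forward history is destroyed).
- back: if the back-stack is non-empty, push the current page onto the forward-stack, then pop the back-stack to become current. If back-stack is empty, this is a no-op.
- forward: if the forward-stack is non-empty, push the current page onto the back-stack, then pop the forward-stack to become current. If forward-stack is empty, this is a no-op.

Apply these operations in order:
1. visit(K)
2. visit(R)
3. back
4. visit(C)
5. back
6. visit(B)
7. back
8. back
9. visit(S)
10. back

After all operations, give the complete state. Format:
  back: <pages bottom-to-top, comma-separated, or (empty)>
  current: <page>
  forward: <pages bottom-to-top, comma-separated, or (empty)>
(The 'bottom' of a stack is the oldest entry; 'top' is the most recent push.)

After 1 (visit(K)): cur=K back=1 fwd=0
After 2 (visit(R)): cur=R back=2 fwd=0
After 3 (back): cur=K back=1 fwd=1
After 4 (visit(C)): cur=C back=2 fwd=0
After 5 (back): cur=K back=1 fwd=1
After 6 (visit(B)): cur=B back=2 fwd=0
After 7 (back): cur=K back=1 fwd=1
After 8 (back): cur=HOME back=0 fwd=2
After 9 (visit(S)): cur=S back=1 fwd=0
After 10 (back): cur=HOME back=0 fwd=1

Answer: back: (empty)
current: HOME
forward: S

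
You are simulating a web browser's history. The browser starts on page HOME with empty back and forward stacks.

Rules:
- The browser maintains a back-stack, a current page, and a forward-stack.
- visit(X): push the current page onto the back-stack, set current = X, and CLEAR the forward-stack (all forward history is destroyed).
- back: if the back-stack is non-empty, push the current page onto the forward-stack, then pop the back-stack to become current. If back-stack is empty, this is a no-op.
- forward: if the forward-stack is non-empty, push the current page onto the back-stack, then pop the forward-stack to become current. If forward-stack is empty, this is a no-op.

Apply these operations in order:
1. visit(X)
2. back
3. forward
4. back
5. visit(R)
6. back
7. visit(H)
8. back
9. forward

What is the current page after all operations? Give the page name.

After 1 (visit(X)): cur=X back=1 fwd=0
After 2 (back): cur=HOME back=0 fwd=1
After 3 (forward): cur=X back=1 fwd=0
After 4 (back): cur=HOME back=0 fwd=1
After 5 (visit(R)): cur=R back=1 fwd=0
After 6 (back): cur=HOME back=0 fwd=1
After 7 (visit(H)): cur=H back=1 fwd=0
After 8 (back): cur=HOME back=0 fwd=1
After 9 (forward): cur=H back=1 fwd=0

Answer: H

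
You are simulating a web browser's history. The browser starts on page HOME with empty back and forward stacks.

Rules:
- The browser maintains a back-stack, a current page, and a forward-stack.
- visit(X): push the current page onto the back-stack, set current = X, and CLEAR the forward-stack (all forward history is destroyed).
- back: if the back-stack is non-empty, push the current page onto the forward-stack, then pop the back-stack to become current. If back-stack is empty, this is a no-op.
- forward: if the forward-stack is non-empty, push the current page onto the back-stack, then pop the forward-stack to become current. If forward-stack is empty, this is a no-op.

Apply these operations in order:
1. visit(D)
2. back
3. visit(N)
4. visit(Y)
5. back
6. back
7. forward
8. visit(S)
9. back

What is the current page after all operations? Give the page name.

After 1 (visit(D)): cur=D back=1 fwd=0
After 2 (back): cur=HOME back=0 fwd=1
After 3 (visit(N)): cur=N back=1 fwd=0
After 4 (visit(Y)): cur=Y back=2 fwd=0
After 5 (back): cur=N back=1 fwd=1
After 6 (back): cur=HOME back=0 fwd=2
After 7 (forward): cur=N back=1 fwd=1
After 8 (visit(S)): cur=S back=2 fwd=0
After 9 (back): cur=N back=1 fwd=1

Answer: N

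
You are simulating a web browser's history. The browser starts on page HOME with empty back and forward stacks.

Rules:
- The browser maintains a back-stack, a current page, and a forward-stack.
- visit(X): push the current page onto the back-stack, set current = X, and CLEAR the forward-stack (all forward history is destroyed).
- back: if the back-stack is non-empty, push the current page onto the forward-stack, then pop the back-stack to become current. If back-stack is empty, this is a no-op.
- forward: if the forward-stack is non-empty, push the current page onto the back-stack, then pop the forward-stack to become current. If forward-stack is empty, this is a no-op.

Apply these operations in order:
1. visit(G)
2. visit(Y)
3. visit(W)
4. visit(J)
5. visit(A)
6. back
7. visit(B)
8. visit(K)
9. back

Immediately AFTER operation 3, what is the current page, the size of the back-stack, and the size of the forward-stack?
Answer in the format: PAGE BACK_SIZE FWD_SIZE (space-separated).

After 1 (visit(G)): cur=G back=1 fwd=0
After 2 (visit(Y)): cur=Y back=2 fwd=0
After 3 (visit(W)): cur=W back=3 fwd=0

W 3 0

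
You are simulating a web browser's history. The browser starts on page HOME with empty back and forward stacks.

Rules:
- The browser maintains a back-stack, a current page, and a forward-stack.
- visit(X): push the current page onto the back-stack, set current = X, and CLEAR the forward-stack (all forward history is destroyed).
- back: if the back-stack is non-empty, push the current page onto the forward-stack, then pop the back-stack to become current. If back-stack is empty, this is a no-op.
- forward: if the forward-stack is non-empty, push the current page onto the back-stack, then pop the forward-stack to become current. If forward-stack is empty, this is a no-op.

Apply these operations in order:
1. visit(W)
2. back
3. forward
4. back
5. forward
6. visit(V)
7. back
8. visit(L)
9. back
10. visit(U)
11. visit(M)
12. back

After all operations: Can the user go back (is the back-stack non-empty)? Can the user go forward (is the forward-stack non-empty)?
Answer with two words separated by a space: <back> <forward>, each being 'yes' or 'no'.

Answer: yes yes

Derivation:
After 1 (visit(W)): cur=W back=1 fwd=0
After 2 (back): cur=HOME back=0 fwd=1
After 3 (forward): cur=W back=1 fwd=0
After 4 (back): cur=HOME back=0 fwd=1
After 5 (forward): cur=W back=1 fwd=0
After 6 (visit(V)): cur=V back=2 fwd=0
After 7 (back): cur=W back=1 fwd=1
After 8 (visit(L)): cur=L back=2 fwd=0
After 9 (back): cur=W back=1 fwd=1
After 10 (visit(U)): cur=U back=2 fwd=0
After 11 (visit(M)): cur=M back=3 fwd=0
After 12 (back): cur=U back=2 fwd=1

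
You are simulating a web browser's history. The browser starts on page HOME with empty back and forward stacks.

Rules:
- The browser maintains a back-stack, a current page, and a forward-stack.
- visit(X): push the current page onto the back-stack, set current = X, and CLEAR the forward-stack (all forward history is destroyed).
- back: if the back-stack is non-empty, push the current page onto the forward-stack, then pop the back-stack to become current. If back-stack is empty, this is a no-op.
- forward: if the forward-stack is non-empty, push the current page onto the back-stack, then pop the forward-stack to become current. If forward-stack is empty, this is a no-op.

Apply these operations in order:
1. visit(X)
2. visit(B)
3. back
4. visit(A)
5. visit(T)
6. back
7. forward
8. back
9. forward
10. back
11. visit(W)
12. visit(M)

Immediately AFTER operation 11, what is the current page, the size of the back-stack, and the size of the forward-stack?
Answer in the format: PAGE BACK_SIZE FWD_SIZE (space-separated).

After 1 (visit(X)): cur=X back=1 fwd=0
After 2 (visit(B)): cur=B back=2 fwd=0
After 3 (back): cur=X back=1 fwd=1
After 4 (visit(A)): cur=A back=2 fwd=0
After 5 (visit(T)): cur=T back=3 fwd=0
After 6 (back): cur=A back=2 fwd=1
After 7 (forward): cur=T back=3 fwd=0
After 8 (back): cur=A back=2 fwd=1
After 9 (forward): cur=T back=3 fwd=0
After 10 (back): cur=A back=2 fwd=1
After 11 (visit(W)): cur=W back=3 fwd=0

W 3 0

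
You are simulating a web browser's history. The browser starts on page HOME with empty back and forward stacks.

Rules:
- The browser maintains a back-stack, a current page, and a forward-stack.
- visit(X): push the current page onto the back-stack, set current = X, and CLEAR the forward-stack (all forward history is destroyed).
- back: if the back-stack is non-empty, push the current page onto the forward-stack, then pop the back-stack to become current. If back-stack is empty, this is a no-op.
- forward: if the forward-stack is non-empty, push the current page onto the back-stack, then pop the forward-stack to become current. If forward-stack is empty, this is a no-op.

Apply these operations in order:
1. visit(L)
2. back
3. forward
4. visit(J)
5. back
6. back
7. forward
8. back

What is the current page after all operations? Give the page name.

Answer: HOME

Derivation:
After 1 (visit(L)): cur=L back=1 fwd=0
After 2 (back): cur=HOME back=0 fwd=1
After 3 (forward): cur=L back=1 fwd=0
After 4 (visit(J)): cur=J back=2 fwd=0
After 5 (back): cur=L back=1 fwd=1
After 6 (back): cur=HOME back=0 fwd=2
After 7 (forward): cur=L back=1 fwd=1
After 8 (back): cur=HOME back=0 fwd=2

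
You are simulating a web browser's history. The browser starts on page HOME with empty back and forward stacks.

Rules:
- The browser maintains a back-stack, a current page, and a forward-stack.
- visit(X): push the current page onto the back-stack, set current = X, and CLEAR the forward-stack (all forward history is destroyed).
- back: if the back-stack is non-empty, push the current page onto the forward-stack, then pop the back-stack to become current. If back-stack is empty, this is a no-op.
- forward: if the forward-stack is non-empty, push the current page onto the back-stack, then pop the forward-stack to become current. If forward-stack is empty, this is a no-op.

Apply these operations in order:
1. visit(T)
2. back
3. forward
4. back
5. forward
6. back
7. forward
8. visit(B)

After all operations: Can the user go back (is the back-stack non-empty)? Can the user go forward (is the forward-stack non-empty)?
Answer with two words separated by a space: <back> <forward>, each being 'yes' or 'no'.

After 1 (visit(T)): cur=T back=1 fwd=0
After 2 (back): cur=HOME back=0 fwd=1
After 3 (forward): cur=T back=1 fwd=0
After 4 (back): cur=HOME back=0 fwd=1
After 5 (forward): cur=T back=1 fwd=0
After 6 (back): cur=HOME back=0 fwd=1
After 7 (forward): cur=T back=1 fwd=0
After 8 (visit(B)): cur=B back=2 fwd=0

Answer: yes no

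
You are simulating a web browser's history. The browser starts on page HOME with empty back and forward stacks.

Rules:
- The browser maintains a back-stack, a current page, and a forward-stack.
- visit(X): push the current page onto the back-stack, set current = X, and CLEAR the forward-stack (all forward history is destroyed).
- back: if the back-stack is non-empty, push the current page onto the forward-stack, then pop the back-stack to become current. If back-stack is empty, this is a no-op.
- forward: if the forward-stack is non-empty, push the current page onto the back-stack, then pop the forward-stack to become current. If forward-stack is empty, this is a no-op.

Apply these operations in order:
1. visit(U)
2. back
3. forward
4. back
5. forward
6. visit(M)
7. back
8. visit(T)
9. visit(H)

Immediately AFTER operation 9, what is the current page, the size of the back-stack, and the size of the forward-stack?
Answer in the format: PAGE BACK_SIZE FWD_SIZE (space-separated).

After 1 (visit(U)): cur=U back=1 fwd=0
After 2 (back): cur=HOME back=0 fwd=1
After 3 (forward): cur=U back=1 fwd=0
After 4 (back): cur=HOME back=0 fwd=1
After 5 (forward): cur=U back=1 fwd=0
After 6 (visit(M)): cur=M back=2 fwd=0
After 7 (back): cur=U back=1 fwd=1
After 8 (visit(T)): cur=T back=2 fwd=0
After 9 (visit(H)): cur=H back=3 fwd=0

H 3 0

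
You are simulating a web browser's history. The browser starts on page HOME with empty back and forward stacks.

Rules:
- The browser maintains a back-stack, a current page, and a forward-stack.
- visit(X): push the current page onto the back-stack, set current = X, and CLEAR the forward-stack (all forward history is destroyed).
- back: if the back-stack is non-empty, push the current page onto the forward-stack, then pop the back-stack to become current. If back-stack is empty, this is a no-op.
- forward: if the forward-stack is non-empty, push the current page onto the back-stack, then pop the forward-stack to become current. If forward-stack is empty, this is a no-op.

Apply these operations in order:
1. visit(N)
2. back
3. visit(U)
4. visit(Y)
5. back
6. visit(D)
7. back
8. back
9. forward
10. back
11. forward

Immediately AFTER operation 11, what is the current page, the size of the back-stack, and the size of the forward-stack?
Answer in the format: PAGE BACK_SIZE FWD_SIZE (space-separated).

After 1 (visit(N)): cur=N back=1 fwd=0
After 2 (back): cur=HOME back=0 fwd=1
After 3 (visit(U)): cur=U back=1 fwd=0
After 4 (visit(Y)): cur=Y back=2 fwd=0
After 5 (back): cur=U back=1 fwd=1
After 6 (visit(D)): cur=D back=2 fwd=0
After 7 (back): cur=U back=1 fwd=1
After 8 (back): cur=HOME back=0 fwd=2
After 9 (forward): cur=U back=1 fwd=1
After 10 (back): cur=HOME back=0 fwd=2
After 11 (forward): cur=U back=1 fwd=1

U 1 1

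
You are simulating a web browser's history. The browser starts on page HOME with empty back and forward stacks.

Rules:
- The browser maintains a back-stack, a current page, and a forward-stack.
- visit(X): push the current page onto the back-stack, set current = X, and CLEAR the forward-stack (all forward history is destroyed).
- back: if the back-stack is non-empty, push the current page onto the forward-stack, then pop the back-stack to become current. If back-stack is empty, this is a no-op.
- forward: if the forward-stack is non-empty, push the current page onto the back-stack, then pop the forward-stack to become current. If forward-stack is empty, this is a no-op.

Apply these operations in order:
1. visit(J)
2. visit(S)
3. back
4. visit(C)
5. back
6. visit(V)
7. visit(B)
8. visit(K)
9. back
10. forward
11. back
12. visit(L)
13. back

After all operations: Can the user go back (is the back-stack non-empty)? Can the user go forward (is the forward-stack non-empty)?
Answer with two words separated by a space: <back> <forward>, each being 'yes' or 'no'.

Answer: yes yes

Derivation:
After 1 (visit(J)): cur=J back=1 fwd=0
After 2 (visit(S)): cur=S back=2 fwd=0
After 3 (back): cur=J back=1 fwd=1
After 4 (visit(C)): cur=C back=2 fwd=0
After 5 (back): cur=J back=1 fwd=1
After 6 (visit(V)): cur=V back=2 fwd=0
After 7 (visit(B)): cur=B back=3 fwd=0
After 8 (visit(K)): cur=K back=4 fwd=0
After 9 (back): cur=B back=3 fwd=1
After 10 (forward): cur=K back=4 fwd=0
After 11 (back): cur=B back=3 fwd=1
After 12 (visit(L)): cur=L back=4 fwd=0
After 13 (back): cur=B back=3 fwd=1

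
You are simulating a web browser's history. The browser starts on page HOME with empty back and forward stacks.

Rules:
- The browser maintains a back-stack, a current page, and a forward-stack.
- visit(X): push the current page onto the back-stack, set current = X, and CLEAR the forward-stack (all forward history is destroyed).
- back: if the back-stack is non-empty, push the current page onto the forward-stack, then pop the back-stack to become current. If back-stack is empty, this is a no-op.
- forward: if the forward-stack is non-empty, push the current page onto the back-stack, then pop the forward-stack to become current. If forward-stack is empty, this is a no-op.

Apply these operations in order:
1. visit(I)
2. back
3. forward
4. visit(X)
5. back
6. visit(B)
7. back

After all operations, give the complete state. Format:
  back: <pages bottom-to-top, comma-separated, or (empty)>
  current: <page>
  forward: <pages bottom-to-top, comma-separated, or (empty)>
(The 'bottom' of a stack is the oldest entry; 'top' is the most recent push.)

After 1 (visit(I)): cur=I back=1 fwd=0
After 2 (back): cur=HOME back=0 fwd=1
After 3 (forward): cur=I back=1 fwd=0
After 4 (visit(X)): cur=X back=2 fwd=0
After 5 (back): cur=I back=1 fwd=1
After 6 (visit(B)): cur=B back=2 fwd=0
After 7 (back): cur=I back=1 fwd=1

Answer: back: HOME
current: I
forward: B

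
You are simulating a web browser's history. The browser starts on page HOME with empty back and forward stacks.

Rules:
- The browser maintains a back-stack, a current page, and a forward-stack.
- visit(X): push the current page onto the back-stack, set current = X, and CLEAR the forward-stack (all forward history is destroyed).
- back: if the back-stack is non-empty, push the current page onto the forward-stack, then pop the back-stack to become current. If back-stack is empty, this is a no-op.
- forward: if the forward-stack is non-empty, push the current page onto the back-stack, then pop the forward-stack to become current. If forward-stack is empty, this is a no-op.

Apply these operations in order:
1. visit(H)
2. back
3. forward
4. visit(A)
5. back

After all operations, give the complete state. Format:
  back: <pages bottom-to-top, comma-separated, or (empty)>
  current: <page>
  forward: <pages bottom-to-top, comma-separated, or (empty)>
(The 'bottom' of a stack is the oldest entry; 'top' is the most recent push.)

Answer: back: HOME
current: H
forward: A

Derivation:
After 1 (visit(H)): cur=H back=1 fwd=0
After 2 (back): cur=HOME back=0 fwd=1
After 3 (forward): cur=H back=1 fwd=0
After 4 (visit(A)): cur=A back=2 fwd=0
After 5 (back): cur=H back=1 fwd=1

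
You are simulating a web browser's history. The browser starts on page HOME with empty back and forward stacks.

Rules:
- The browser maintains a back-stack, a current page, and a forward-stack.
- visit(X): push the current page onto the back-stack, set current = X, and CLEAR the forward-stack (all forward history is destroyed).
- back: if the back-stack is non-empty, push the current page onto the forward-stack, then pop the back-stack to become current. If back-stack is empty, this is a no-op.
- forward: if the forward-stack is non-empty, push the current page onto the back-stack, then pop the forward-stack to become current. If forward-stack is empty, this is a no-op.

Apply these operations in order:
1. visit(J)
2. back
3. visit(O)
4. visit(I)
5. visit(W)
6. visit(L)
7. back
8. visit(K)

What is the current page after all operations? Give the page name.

After 1 (visit(J)): cur=J back=1 fwd=0
After 2 (back): cur=HOME back=0 fwd=1
After 3 (visit(O)): cur=O back=1 fwd=0
After 4 (visit(I)): cur=I back=2 fwd=0
After 5 (visit(W)): cur=W back=3 fwd=0
After 6 (visit(L)): cur=L back=4 fwd=0
After 7 (back): cur=W back=3 fwd=1
After 8 (visit(K)): cur=K back=4 fwd=0

Answer: K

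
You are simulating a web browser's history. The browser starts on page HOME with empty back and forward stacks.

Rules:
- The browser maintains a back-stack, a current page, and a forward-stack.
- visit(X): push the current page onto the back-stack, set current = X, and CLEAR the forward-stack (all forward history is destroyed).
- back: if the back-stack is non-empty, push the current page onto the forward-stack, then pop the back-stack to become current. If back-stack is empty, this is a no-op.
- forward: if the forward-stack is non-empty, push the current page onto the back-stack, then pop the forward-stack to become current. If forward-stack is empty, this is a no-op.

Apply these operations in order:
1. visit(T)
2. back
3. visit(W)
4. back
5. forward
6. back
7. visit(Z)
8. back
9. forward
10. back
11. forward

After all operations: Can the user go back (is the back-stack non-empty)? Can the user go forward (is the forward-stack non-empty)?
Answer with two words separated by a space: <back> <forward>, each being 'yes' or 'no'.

After 1 (visit(T)): cur=T back=1 fwd=0
After 2 (back): cur=HOME back=0 fwd=1
After 3 (visit(W)): cur=W back=1 fwd=0
After 4 (back): cur=HOME back=0 fwd=1
After 5 (forward): cur=W back=1 fwd=0
After 6 (back): cur=HOME back=0 fwd=1
After 7 (visit(Z)): cur=Z back=1 fwd=0
After 8 (back): cur=HOME back=0 fwd=1
After 9 (forward): cur=Z back=1 fwd=0
After 10 (back): cur=HOME back=0 fwd=1
After 11 (forward): cur=Z back=1 fwd=0

Answer: yes no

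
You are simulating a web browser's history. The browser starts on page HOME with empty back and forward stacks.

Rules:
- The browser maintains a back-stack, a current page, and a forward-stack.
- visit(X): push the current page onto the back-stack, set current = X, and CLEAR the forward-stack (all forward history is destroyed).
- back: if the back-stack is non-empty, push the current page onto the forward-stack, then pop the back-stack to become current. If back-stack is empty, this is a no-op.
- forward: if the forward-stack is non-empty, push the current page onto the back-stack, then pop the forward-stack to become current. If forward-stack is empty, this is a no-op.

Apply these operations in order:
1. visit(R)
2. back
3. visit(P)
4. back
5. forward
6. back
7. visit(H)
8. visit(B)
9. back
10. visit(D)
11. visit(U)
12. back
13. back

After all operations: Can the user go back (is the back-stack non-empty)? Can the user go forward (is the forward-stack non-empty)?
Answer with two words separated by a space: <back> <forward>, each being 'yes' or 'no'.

Answer: yes yes

Derivation:
After 1 (visit(R)): cur=R back=1 fwd=0
After 2 (back): cur=HOME back=0 fwd=1
After 3 (visit(P)): cur=P back=1 fwd=0
After 4 (back): cur=HOME back=0 fwd=1
After 5 (forward): cur=P back=1 fwd=0
After 6 (back): cur=HOME back=0 fwd=1
After 7 (visit(H)): cur=H back=1 fwd=0
After 8 (visit(B)): cur=B back=2 fwd=0
After 9 (back): cur=H back=1 fwd=1
After 10 (visit(D)): cur=D back=2 fwd=0
After 11 (visit(U)): cur=U back=3 fwd=0
After 12 (back): cur=D back=2 fwd=1
After 13 (back): cur=H back=1 fwd=2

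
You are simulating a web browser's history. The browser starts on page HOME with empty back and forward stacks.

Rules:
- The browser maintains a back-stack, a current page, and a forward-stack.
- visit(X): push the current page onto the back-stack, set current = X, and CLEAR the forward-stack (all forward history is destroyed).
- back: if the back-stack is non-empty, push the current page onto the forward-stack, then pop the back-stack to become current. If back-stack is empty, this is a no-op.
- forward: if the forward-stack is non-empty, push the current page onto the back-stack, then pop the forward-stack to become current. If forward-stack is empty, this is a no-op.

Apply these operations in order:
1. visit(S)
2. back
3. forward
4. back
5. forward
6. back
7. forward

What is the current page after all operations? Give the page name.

After 1 (visit(S)): cur=S back=1 fwd=0
After 2 (back): cur=HOME back=0 fwd=1
After 3 (forward): cur=S back=1 fwd=0
After 4 (back): cur=HOME back=0 fwd=1
After 5 (forward): cur=S back=1 fwd=0
After 6 (back): cur=HOME back=0 fwd=1
After 7 (forward): cur=S back=1 fwd=0

Answer: S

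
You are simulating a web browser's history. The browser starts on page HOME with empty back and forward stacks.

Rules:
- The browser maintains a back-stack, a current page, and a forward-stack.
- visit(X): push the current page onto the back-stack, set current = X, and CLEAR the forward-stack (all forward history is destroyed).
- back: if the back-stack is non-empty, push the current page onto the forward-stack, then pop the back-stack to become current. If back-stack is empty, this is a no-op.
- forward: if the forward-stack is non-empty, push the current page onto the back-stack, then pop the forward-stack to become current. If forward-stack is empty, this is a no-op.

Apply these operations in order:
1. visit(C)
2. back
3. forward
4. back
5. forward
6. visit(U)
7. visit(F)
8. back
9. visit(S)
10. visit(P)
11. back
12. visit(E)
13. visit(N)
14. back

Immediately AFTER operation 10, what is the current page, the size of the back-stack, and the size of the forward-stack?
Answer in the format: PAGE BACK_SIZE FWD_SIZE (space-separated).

After 1 (visit(C)): cur=C back=1 fwd=0
After 2 (back): cur=HOME back=0 fwd=1
After 3 (forward): cur=C back=1 fwd=0
After 4 (back): cur=HOME back=0 fwd=1
After 5 (forward): cur=C back=1 fwd=0
After 6 (visit(U)): cur=U back=2 fwd=0
After 7 (visit(F)): cur=F back=3 fwd=0
After 8 (back): cur=U back=2 fwd=1
After 9 (visit(S)): cur=S back=3 fwd=0
After 10 (visit(P)): cur=P back=4 fwd=0

P 4 0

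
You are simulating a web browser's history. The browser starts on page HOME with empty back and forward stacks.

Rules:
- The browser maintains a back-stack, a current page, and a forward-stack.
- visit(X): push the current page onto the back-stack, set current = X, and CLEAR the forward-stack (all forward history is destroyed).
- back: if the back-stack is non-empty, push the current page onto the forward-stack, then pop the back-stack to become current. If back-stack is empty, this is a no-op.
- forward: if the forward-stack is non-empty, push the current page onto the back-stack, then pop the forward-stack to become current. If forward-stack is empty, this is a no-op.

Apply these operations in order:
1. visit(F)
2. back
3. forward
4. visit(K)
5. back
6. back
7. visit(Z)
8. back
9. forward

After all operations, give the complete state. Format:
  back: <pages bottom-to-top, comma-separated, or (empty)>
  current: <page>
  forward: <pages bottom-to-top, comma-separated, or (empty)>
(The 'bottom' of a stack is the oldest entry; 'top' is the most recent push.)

Answer: back: HOME
current: Z
forward: (empty)

Derivation:
After 1 (visit(F)): cur=F back=1 fwd=0
After 2 (back): cur=HOME back=0 fwd=1
After 3 (forward): cur=F back=1 fwd=0
After 4 (visit(K)): cur=K back=2 fwd=0
After 5 (back): cur=F back=1 fwd=1
After 6 (back): cur=HOME back=0 fwd=2
After 7 (visit(Z)): cur=Z back=1 fwd=0
After 8 (back): cur=HOME back=0 fwd=1
After 9 (forward): cur=Z back=1 fwd=0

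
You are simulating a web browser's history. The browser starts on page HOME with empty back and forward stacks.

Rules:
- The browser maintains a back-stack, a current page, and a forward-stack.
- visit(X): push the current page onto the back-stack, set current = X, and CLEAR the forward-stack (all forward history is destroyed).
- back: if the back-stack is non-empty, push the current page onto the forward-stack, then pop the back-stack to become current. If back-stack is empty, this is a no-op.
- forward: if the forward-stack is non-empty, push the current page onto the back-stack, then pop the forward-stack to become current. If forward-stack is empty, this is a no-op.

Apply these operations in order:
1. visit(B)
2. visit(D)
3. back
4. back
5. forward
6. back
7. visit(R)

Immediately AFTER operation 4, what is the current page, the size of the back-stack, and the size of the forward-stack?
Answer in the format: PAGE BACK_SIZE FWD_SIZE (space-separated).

After 1 (visit(B)): cur=B back=1 fwd=0
After 2 (visit(D)): cur=D back=2 fwd=0
After 3 (back): cur=B back=1 fwd=1
After 4 (back): cur=HOME back=0 fwd=2

HOME 0 2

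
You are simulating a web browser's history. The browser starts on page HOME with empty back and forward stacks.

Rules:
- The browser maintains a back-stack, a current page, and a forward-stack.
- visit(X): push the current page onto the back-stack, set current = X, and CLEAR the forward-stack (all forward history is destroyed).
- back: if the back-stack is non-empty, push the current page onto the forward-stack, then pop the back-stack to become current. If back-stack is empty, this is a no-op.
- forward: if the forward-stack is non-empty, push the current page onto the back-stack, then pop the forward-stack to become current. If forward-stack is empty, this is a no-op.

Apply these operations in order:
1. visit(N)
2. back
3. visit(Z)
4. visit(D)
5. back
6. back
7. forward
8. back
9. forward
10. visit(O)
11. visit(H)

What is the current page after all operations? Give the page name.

After 1 (visit(N)): cur=N back=1 fwd=0
After 2 (back): cur=HOME back=0 fwd=1
After 3 (visit(Z)): cur=Z back=1 fwd=0
After 4 (visit(D)): cur=D back=2 fwd=0
After 5 (back): cur=Z back=1 fwd=1
After 6 (back): cur=HOME back=0 fwd=2
After 7 (forward): cur=Z back=1 fwd=1
After 8 (back): cur=HOME back=0 fwd=2
After 9 (forward): cur=Z back=1 fwd=1
After 10 (visit(O)): cur=O back=2 fwd=0
After 11 (visit(H)): cur=H back=3 fwd=0

Answer: H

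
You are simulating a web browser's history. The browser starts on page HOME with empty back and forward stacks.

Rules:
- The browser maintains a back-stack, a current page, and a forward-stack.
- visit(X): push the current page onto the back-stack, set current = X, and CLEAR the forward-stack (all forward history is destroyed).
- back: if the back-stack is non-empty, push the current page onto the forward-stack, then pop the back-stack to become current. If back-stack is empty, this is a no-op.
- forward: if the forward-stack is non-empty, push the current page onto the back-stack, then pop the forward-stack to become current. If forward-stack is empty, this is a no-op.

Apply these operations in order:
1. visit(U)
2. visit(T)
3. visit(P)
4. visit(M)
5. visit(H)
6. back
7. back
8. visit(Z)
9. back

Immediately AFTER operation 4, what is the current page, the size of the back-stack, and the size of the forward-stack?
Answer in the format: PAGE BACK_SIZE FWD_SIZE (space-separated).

After 1 (visit(U)): cur=U back=1 fwd=0
After 2 (visit(T)): cur=T back=2 fwd=0
After 3 (visit(P)): cur=P back=3 fwd=0
After 4 (visit(M)): cur=M back=4 fwd=0

M 4 0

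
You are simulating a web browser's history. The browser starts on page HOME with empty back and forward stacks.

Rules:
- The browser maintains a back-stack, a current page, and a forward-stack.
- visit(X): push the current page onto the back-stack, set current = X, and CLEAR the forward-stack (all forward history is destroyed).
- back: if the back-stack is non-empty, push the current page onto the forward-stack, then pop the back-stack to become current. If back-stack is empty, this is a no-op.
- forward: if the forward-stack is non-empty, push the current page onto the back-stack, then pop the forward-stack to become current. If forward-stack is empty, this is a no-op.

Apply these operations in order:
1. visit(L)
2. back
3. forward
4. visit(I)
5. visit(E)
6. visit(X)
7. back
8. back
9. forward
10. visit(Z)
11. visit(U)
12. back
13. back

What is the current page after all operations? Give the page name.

After 1 (visit(L)): cur=L back=1 fwd=0
After 2 (back): cur=HOME back=0 fwd=1
After 3 (forward): cur=L back=1 fwd=0
After 4 (visit(I)): cur=I back=2 fwd=0
After 5 (visit(E)): cur=E back=3 fwd=0
After 6 (visit(X)): cur=X back=4 fwd=0
After 7 (back): cur=E back=3 fwd=1
After 8 (back): cur=I back=2 fwd=2
After 9 (forward): cur=E back=3 fwd=1
After 10 (visit(Z)): cur=Z back=4 fwd=0
After 11 (visit(U)): cur=U back=5 fwd=0
After 12 (back): cur=Z back=4 fwd=1
After 13 (back): cur=E back=3 fwd=2

Answer: E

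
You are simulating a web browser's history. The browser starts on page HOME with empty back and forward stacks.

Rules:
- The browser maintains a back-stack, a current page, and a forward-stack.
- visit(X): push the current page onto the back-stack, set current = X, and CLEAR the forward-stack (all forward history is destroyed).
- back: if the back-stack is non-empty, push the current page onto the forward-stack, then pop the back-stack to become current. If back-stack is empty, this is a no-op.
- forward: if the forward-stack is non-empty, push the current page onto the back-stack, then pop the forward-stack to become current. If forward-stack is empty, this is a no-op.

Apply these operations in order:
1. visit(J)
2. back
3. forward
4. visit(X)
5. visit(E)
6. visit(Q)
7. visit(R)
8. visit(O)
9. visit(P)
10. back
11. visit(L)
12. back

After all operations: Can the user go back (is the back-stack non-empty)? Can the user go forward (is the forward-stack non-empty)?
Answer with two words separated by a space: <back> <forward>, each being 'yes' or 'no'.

Answer: yes yes

Derivation:
After 1 (visit(J)): cur=J back=1 fwd=0
After 2 (back): cur=HOME back=0 fwd=1
After 3 (forward): cur=J back=1 fwd=0
After 4 (visit(X)): cur=X back=2 fwd=0
After 5 (visit(E)): cur=E back=3 fwd=0
After 6 (visit(Q)): cur=Q back=4 fwd=0
After 7 (visit(R)): cur=R back=5 fwd=0
After 8 (visit(O)): cur=O back=6 fwd=0
After 9 (visit(P)): cur=P back=7 fwd=0
After 10 (back): cur=O back=6 fwd=1
After 11 (visit(L)): cur=L back=7 fwd=0
After 12 (back): cur=O back=6 fwd=1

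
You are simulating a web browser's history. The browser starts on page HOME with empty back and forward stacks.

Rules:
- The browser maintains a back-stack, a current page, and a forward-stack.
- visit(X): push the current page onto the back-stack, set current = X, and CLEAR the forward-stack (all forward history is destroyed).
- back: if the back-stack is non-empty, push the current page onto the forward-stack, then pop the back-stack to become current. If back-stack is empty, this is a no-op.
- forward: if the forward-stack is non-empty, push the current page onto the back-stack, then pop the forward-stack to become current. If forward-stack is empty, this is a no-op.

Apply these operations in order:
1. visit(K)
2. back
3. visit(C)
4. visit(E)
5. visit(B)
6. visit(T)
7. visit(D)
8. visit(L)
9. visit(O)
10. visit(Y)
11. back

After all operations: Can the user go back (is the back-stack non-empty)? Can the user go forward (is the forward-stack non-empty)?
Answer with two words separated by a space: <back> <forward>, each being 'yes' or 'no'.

After 1 (visit(K)): cur=K back=1 fwd=0
After 2 (back): cur=HOME back=0 fwd=1
After 3 (visit(C)): cur=C back=1 fwd=0
After 4 (visit(E)): cur=E back=2 fwd=0
After 5 (visit(B)): cur=B back=3 fwd=0
After 6 (visit(T)): cur=T back=4 fwd=0
After 7 (visit(D)): cur=D back=5 fwd=0
After 8 (visit(L)): cur=L back=6 fwd=0
After 9 (visit(O)): cur=O back=7 fwd=0
After 10 (visit(Y)): cur=Y back=8 fwd=0
After 11 (back): cur=O back=7 fwd=1

Answer: yes yes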